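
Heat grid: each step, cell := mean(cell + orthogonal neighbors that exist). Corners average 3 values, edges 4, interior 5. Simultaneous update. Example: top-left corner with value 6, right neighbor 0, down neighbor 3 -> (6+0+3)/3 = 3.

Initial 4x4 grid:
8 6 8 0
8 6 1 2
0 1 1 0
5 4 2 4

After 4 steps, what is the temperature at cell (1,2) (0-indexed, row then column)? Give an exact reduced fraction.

Answer: 570401/180000

Derivation:
Step 1: cell (1,2) = 18/5
Step 2: cell (1,2) = 27/10
Step 3: cell (1,2) = 19631/6000
Step 4: cell (1,2) = 570401/180000
Full grid after step 4:
  347909/64800 1033577/216000 839609/216000 39871/12960
  504631/108000 755567/180000 570401/180000 72313/27000
  45319/12000 64607/20000 52769/20000 6379/3000
  69391/21600 207379/72000 167491/72000 9101/4320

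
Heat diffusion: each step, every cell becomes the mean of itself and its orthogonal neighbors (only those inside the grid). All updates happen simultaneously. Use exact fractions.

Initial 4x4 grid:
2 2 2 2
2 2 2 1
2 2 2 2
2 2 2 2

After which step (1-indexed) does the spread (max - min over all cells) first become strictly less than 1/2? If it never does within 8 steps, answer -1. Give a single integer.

Answer: 1

Derivation:
Step 1: max=2, min=5/3, spread=1/3
  -> spread < 1/2 first at step 1
Step 2: max=2, min=209/120, spread=31/120
Step 3: max=2, min=1949/1080, spread=211/1080
Step 4: max=2, min=199157/108000, spread=16843/108000
Step 5: max=17921/9000, min=1805357/972000, spread=130111/972000
Step 6: max=1072841/540000, min=54677633/29160000, spread=3255781/29160000
Step 7: max=1068893/540000, min=1649246309/874800000, spread=82360351/874800000
Step 8: max=191893559/97200000, min=49736683109/26244000000, spread=2074577821/26244000000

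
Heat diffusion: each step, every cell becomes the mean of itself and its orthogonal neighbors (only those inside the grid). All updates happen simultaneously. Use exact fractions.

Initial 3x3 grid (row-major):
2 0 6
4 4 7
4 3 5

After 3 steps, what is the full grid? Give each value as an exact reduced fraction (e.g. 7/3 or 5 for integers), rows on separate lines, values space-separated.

Answer: 1111/360 6419/1800 4363/1080
24601/7200 951/250 31751/7200
3953/1080 1861/450 1621/360

Derivation:
After step 1:
  2 3 13/3
  7/2 18/5 11/2
  11/3 4 5
After step 2:
  17/6 97/30 77/18
  383/120 98/25 553/120
  67/18 61/15 29/6
After step 3:
  1111/360 6419/1800 4363/1080
  24601/7200 951/250 31751/7200
  3953/1080 1861/450 1621/360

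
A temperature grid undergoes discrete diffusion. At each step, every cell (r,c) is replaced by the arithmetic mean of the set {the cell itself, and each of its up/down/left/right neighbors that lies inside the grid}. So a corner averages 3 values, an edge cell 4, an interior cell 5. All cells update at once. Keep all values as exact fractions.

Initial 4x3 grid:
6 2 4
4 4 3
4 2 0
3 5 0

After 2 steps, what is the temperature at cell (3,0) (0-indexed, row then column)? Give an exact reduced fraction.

Answer: 13/4

Derivation:
Step 1: cell (3,0) = 4
Step 2: cell (3,0) = 13/4
Full grid after step 2:
  25/6 7/2 13/4
  59/16 69/20 5/2
  59/16 13/5 13/6
  13/4 67/24 65/36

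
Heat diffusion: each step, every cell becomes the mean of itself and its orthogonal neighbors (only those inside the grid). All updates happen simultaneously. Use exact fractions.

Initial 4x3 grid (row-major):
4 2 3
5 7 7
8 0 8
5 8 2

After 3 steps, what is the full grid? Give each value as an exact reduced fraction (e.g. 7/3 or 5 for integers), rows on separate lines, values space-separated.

Answer: 4721/1080 8371/1800 1607/360
9181/1800 6943/1500 2043/400
1009/200 10899/2000 5879/1200
4019/720 8027/1600 3859/720

Derivation:
After step 1:
  11/3 4 4
  6 21/5 25/4
  9/2 31/5 17/4
  7 15/4 6
After step 2:
  41/9 119/30 19/4
  551/120 533/100 187/40
  237/40 229/50 227/40
  61/12 459/80 14/3
After step 3:
  4721/1080 8371/1800 1607/360
  9181/1800 6943/1500 2043/400
  1009/200 10899/2000 5879/1200
  4019/720 8027/1600 3859/720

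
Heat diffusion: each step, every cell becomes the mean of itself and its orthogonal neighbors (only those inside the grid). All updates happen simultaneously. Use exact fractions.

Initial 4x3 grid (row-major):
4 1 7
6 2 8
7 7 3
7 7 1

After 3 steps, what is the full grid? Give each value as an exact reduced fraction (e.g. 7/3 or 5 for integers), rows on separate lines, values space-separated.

After step 1:
  11/3 7/2 16/3
  19/4 24/5 5
  27/4 26/5 19/4
  7 11/2 11/3
After step 2:
  143/36 173/40 83/18
  599/120 93/20 1193/240
  237/40 27/5 1117/240
  77/12 641/120 167/36
After step 3:
  598/135 2107/480 10013/2160
  3517/720 1947/400 6799/1440
  341/60 6233/1200 7079/1440
  1061/180 7847/1440 10537/2160

Answer: 598/135 2107/480 10013/2160
3517/720 1947/400 6799/1440
341/60 6233/1200 7079/1440
1061/180 7847/1440 10537/2160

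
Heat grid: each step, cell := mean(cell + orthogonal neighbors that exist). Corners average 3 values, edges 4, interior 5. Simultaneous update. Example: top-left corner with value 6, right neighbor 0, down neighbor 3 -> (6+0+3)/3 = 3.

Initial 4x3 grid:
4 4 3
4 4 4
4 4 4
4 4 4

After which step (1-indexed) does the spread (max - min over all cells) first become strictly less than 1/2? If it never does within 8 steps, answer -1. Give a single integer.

Step 1: max=4, min=11/3, spread=1/3
  -> spread < 1/2 first at step 1
Step 2: max=4, min=67/18, spread=5/18
Step 3: max=4, min=823/216, spread=41/216
Step 4: max=4, min=99463/25920, spread=4217/25920
Step 5: max=28721/7200, min=6011651/1555200, spread=38417/311040
Step 6: max=573403/144000, min=362047789/93312000, spread=1903471/18662400
Step 7: max=17164241/4320000, min=21793890911/5598720000, spread=18038617/223948800
Step 8: max=1542273241/388800000, min=1310424617149/335923200000, spread=883978523/13436928000

Answer: 1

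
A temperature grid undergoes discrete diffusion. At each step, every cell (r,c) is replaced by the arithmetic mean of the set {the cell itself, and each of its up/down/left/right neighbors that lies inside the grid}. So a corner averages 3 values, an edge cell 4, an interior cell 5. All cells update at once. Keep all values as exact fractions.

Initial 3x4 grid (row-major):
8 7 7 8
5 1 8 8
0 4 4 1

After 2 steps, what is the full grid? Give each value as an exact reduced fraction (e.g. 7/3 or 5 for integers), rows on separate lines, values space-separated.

Answer: 191/36 299/48 1591/240 257/36
109/24 221/50 143/25 477/80
35/12 29/8 493/120 89/18

Derivation:
After step 1:
  20/3 23/4 15/2 23/3
  7/2 5 28/5 25/4
  3 9/4 17/4 13/3
After step 2:
  191/36 299/48 1591/240 257/36
  109/24 221/50 143/25 477/80
  35/12 29/8 493/120 89/18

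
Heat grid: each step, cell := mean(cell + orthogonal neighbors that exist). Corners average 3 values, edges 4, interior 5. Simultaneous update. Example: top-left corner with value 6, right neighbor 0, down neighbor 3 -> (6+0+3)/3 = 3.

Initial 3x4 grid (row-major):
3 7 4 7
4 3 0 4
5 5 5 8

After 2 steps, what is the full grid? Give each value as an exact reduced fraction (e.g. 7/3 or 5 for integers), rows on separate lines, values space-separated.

Answer: 38/9 1033/240 339/80 19/4
1013/240 39/10 83/20 1117/240
155/36 131/30 67/15 179/36

Derivation:
After step 1:
  14/3 17/4 9/2 5
  15/4 19/5 16/5 19/4
  14/3 9/2 9/2 17/3
After step 2:
  38/9 1033/240 339/80 19/4
  1013/240 39/10 83/20 1117/240
  155/36 131/30 67/15 179/36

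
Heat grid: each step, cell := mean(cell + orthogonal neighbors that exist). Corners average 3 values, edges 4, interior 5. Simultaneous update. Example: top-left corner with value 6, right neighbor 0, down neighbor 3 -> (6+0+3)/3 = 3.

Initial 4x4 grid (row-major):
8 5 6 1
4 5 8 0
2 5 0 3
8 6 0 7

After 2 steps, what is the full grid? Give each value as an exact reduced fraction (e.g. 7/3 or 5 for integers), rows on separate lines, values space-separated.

Answer: 197/36 331/60 257/60 31/9
617/120 471/100 102/25 349/120
553/120 217/50 327/100 361/120
89/18 127/30 109/30 109/36

Derivation:
After step 1:
  17/3 6 5 7/3
  19/4 27/5 19/5 3
  19/4 18/5 16/5 5/2
  16/3 19/4 13/4 10/3
After step 2:
  197/36 331/60 257/60 31/9
  617/120 471/100 102/25 349/120
  553/120 217/50 327/100 361/120
  89/18 127/30 109/30 109/36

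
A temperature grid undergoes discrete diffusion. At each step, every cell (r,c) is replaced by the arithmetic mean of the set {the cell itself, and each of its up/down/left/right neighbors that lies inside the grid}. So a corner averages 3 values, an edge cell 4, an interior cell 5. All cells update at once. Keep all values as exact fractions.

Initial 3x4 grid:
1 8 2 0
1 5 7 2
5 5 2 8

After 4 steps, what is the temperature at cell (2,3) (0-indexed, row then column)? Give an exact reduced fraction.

Step 1: cell (2,3) = 4
Step 2: cell (2,3) = 55/12
Step 3: cell (2,3) = 733/180
Step 4: cell (2,3) = 60169/14400
Full grid after step 4:
  243503/64800 843821/216000 796961/216000 477421/129600
  71153/18000 118583/30000 1471621/360000 3281279/864000
  257353/64800 916321/216000 299987/72000 60169/14400

Answer: 60169/14400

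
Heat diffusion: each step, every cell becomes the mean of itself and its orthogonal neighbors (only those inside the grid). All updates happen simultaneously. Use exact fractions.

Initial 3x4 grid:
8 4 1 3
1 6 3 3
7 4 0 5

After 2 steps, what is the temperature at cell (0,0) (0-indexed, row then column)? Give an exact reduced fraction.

Step 1: cell (0,0) = 13/3
Step 2: cell (0,0) = 175/36
Full grid after step 2:
  175/36 463/120 373/120 103/36
  523/120 207/50 309/100 111/40
  55/12 297/80 751/240 55/18

Answer: 175/36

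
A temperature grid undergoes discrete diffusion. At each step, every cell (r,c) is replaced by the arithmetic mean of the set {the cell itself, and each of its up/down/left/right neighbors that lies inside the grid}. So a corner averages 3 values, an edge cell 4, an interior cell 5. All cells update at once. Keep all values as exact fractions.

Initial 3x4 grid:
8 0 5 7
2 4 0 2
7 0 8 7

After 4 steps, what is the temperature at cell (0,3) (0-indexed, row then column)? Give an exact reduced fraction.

Answer: 50141/12960

Derivation:
Step 1: cell (0,3) = 14/3
Step 2: cell (0,3) = 35/9
Step 3: cell (0,3) = 8893/2160
Step 4: cell (0,3) = 50141/12960
Full grid after step 4:
  96233/25920 150829/43200 165641/43200 50141/12960
  614251/172800 54379/14400 5347/1440 44869/10800
  10987/2880 26309/7200 87883/21600 13319/3240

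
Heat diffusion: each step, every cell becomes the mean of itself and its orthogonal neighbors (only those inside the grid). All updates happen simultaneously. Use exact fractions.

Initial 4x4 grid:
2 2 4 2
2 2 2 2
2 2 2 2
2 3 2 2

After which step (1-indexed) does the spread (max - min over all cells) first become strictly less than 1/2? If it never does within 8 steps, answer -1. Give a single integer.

Step 1: max=8/3, min=2, spread=2/3
Step 2: max=151/60, min=2, spread=31/60
Step 3: max=1291/540, min=149/72, spread=347/1080
  -> spread < 1/2 first at step 3
Step 4: max=125329/54000, min=22891/10800, spread=5437/27000
Step 5: max=1114909/486000, min=688717/324000, spread=163667/972000
Step 6: max=1649783/729000, min=13898497/6480000, spread=6896167/58320000
Step 7: max=984150361/437400000, min=6278707291/2916000000, spread=846885347/8748000000
Step 8: max=14666843213/6561000000, min=56592795031/26244000000, spread=2074577821/26244000000

Answer: 3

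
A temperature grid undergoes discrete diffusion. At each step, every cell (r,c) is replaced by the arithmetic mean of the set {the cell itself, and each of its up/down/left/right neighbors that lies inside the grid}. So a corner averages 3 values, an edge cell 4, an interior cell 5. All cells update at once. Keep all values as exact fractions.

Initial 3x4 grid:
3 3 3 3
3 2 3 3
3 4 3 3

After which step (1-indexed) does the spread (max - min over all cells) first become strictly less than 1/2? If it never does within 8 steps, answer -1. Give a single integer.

Answer: 2

Derivation:
Step 1: max=10/3, min=11/4, spread=7/12
Step 2: max=151/48, min=17/6, spread=5/16
  -> spread < 1/2 first at step 2
Step 3: max=331/108, min=6911/2400, spread=4001/21600
Step 4: max=655241/216000, min=13993/4800, spread=6389/54000
Step 5: max=50903/16875, min=176119/60000, spread=1753/21600
Step 6: max=116845483/38880000, min=458503307/155520000, spread=71029/1244160
Step 7: max=2913492413/972000000, min=11500152527/3888000000, spread=410179/10368000
Step 8: max=418947613423/139968000000, min=1658660580067/559872000000, spread=45679663/1492992000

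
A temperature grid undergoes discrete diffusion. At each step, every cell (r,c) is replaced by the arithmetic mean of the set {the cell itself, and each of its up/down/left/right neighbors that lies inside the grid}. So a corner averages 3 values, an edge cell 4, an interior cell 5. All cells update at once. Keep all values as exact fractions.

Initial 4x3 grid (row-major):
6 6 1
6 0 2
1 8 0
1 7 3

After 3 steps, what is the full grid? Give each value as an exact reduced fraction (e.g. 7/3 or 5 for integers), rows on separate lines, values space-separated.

Answer: 1529/360 5453/1600 2243/720
8947/2400 3663/1000 809/300
9367/2400 4937/1500 11863/3600
217/60 54667/14400 7187/2160

Derivation:
After step 1:
  6 13/4 3
  13/4 22/5 3/4
  4 16/5 13/4
  3 19/4 10/3
After step 2:
  25/6 333/80 7/3
  353/80 297/100 57/20
  269/80 98/25 79/30
  47/12 857/240 34/9
After step 3:
  1529/360 5453/1600 2243/720
  8947/2400 3663/1000 809/300
  9367/2400 4937/1500 11863/3600
  217/60 54667/14400 7187/2160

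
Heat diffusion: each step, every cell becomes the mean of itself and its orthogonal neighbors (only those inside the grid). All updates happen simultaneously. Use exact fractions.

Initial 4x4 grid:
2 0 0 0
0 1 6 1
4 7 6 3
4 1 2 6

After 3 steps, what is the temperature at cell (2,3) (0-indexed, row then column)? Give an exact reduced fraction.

Step 1: cell (2,3) = 4
Step 2: cell (2,3) = 449/120
Step 3: cell (2,3) = 12407/3600
Full grid after step 3:
  3403/2160 11179/7200 12779/7200 3743/2160
  7877/3600 15193/6000 15413/6000 9427/3600
  3739/1200 6611/2000 21733/6000 12407/3600
  2401/720 8753/2400 27139/7200 8263/2160

Answer: 12407/3600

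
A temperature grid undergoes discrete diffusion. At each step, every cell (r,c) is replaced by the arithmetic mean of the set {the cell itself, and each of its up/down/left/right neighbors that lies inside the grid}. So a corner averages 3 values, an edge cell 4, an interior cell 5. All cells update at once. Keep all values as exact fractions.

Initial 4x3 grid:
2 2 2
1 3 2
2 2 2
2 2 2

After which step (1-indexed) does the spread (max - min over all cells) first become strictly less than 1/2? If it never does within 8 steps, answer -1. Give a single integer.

Step 1: max=9/4, min=5/3, spread=7/12
Step 2: max=13/6, min=89/48, spread=5/16
  -> spread < 1/2 first at step 2
Step 3: max=5089/2400, min=209/108, spread=4001/21600
Step 4: max=10007/4800, min=424759/216000, spread=6389/54000
Step 5: max=123881/60000, min=33472/16875, spread=1753/21600
Step 6: max=319096693/155520000, min=77554517/38880000, spread=71029/1244160
Step 7: max=7939847473/3888000000, min=1946507587/972000000, spread=410179/10368000
Step 8: max=1140699419933/559872000000, min=280892386577/139968000000, spread=45679663/1492992000

Answer: 2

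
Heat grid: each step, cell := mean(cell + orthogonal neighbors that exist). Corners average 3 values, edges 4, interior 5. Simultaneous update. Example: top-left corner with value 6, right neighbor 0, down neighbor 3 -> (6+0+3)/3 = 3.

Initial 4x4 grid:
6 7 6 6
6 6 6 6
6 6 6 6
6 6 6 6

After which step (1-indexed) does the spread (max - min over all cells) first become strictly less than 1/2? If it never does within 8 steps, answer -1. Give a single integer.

Answer: 1

Derivation:
Step 1: max=19/3, min=6, spread=1/3
  -> spread < 1/2 first at step 1
Step 2: max=751/120, min=6, spread=31/120
Step 3: max=6691/1080, min=6, spread=211/1080
Step 4: max=664843/108000, min=6, spread=16843/108000
Step 5: max=5970643/972000, min=54079/9000, spread=130111/972000
Step 6: max=178602367/29160000, min=3247159/540000, spread=3255781/29160000
Step 7: max=5349153691/874800000, min=3251107/540000, spread=82360351/874800000
Step 8: max=160215316891/26244000000, min=585706441/97200000, spread=2074577821/26244000000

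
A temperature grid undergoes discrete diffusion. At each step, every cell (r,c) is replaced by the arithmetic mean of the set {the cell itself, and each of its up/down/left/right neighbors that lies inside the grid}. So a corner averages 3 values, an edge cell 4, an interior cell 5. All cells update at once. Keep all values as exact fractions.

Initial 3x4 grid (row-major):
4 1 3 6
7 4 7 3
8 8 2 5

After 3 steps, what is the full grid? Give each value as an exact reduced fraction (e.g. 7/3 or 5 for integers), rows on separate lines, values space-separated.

After step 1:
  4 3 17/4 4
  23/4 27/5 19/5 21/4
  23/3 11/2 11/2 10/3
After step 2:
  17/4 333/80 301/80 9/2
  1369/240 469/100 121/25 983/240
  227/36 361/60 68/15 169/36
After step 3:
  847/180 3373/800 3453/800 1483/360
  75419/14400 1906/375 13153/3000 65269/14400
  12979/2160 19391/3600 4519/900 9593/2160

Answer: 847/180 3373/800 3453/800 1483/360
75419/14400 1906/375 13153/3000 65269/14400
12979/2160 19391/3600 4519/900 9593/2160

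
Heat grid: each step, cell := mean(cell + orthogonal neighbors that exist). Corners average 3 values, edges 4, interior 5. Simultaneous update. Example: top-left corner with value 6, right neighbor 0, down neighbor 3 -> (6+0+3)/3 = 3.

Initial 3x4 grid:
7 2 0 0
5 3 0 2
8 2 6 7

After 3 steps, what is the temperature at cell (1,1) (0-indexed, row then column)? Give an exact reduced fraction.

Answer: 20293/6000

Derivation:
Step 1: cell (1,1) = 12/5
Step 2: cell (1,1) = 181/50
Step 3: cell (1,1) = 20293/6000
Full grid after step 3:
  8329/2160 11093/3600 6833/3600 3787/2160
  63767/14400 20293/6000 16663/6000 34397/14400
  3263/720 2503/600 517/150 2429/720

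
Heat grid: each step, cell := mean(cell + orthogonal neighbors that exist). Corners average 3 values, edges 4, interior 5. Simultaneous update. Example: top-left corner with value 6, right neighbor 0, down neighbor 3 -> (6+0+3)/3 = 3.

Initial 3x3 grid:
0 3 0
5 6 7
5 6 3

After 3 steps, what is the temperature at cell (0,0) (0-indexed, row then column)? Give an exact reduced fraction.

Step 1: cell (0,0) = 8/3
Step 2: cell (0,0) = 107/36
Step 3: cell (0,0) = 7729/2160
Full grid after step 3:
  7729/2160 16451/4800 8009/2160
  1623/400 26011/6000 14957/3600
  2591/540 17057/3600 2621/540

Answer: 7729/2160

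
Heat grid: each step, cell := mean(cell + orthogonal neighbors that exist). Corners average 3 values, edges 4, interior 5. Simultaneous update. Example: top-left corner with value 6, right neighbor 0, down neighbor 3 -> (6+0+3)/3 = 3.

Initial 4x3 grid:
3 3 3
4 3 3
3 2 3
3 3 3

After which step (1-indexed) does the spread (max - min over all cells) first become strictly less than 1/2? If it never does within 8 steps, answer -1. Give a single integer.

Step 1: max=10/3, min=11/4, spread=7/12
Step 2: max=115/36, min=17/6, spread=13/36
  -> spread < 1/2 first at step 2
Step 3: max=1357/432, min=1033/360, spread=587/2160
Step 4: max=200963/64800, min=124177/43200, spread=5879/25920
Step 5: max=1492649/486000, min=7506293/2592000, spread=272701/1555200
Step 6: max=355977349/116640000, min=452462107/155520000, spread=2660923/18662400
Step 7: max=21247324991/6998400000, min=27274521713/9331200000, spread=126629393/1119744000
Step 8: max=1270075212769/419904000000, min=1642110750067/559872000000, spread=1231748807/13436928000

Answer: 2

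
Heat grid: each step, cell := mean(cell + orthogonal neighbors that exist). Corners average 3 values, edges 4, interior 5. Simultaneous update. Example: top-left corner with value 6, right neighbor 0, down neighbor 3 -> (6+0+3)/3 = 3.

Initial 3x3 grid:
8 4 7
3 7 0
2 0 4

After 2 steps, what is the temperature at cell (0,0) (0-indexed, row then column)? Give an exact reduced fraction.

Step 1: cell (0,0) = 5
Step 2: cell (0,0) = 11/2
Full grid after step 2:
  11/2 539/120 44/9
  217/60 441/100 123/40
  119/36 181/80 109/36

Answer: 11/2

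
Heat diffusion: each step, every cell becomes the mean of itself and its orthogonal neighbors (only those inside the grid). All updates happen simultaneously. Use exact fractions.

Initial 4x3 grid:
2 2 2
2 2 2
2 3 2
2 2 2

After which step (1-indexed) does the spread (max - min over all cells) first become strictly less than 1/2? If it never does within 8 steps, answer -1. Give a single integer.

Step 1: max=9/4, min=2, spread=1/4
  -> spread < 1/2 first at step 1
Step 2: max=223/100, min=2, spread=23/100
Step 3: max=10411/4800, min=813/400, spread=131/960
Step 4: max=92951/43200, min=14791/7200, spread=841/8640
Step 5: max=37102051/17280000, min=2973373/1440000, spread=56863/691200
Step 6: max=332574341/155520000, min=26909543/12960000, spread=386393/6220800
Step 7: max=132809723131/62208000000, min=10788358813/5184000000, spread=26795339/497664000
Step 8: max=7948775714129/3732480000000, min=649166149667/311040000000, spread=254051069/5971968000

Answer: 1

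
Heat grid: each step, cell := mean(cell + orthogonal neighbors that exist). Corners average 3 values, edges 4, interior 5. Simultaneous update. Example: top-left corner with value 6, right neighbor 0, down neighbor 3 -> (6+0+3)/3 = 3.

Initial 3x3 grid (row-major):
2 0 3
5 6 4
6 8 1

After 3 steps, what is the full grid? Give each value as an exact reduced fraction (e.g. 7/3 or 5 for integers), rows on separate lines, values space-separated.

After step 1:
  7/3 11/4 7/3
  19/4 23/5 7/2
  19/3 21/4 13/3
After step 2:
  59/18 721/240 103/36
  1081/240 417/100 443/120
  49/9 1231/240 157/36
After step 3:
  3883/1080 47927/14400 6881/2160
  62627/14400 24599/6000 27151/7200
  1357/270 68777/14400 9491/2160

Answer: 3883/1080 47927/14400 6881/2160
62627/14400 24599/6000 27151/7200
1357/270 68777/14400 9491/2160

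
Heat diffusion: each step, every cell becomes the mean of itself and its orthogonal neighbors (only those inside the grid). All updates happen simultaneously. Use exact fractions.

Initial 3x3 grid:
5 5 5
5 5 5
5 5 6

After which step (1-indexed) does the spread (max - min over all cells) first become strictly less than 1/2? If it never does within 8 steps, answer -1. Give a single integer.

Answer: 1

Derivation:
Step 1: max=16/3, min=5, spread=1/3
  -> spread < 1/2 first at step 1
Step 2: max=95/18, min=5, spread=5/18
Step 3: max=1121/216, min=5, spread=41/216
Step 4: max=66931/12960, min=1811/360, spread=347/2592
Step 5: max=3994937/777600, min=18157/3600, spread=2921/31104
Step 6: max=239108539/46656000, min=2185483/432000, spread=24611/373248
Step 7: max=14315522033/2799360000, min=49256741/9720000, spread=207329/4478976
Step 8: max=857837952451/167961600000, min=2630801599/518400000, spread=1746635/53747712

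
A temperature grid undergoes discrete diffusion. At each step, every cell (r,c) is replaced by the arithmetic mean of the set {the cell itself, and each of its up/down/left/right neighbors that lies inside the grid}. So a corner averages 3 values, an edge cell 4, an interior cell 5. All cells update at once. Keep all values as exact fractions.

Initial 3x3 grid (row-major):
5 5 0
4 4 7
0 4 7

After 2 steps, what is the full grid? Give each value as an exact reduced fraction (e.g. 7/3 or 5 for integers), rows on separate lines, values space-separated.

After step 1:
  14/3 7/2 4
  13/4 24/5 9/2
  8/3 15/4 6
After step 2:
  137/36 509/120 4
  923/240 99/25 193/40
  29/9 1033/240 19/4

Answer: 137/36 509/120 4
923/240 99/25 193/40
29/9 1033/240 19/4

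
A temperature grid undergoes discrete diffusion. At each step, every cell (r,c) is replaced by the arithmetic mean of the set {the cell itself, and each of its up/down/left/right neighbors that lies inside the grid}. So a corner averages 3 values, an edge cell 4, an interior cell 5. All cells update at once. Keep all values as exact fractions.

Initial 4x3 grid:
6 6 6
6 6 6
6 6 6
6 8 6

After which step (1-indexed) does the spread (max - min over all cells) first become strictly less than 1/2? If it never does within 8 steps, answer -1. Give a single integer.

Step 1: max=20/3, min=6, spread=2/3
Step 2: max=787/120, min=6, spread=67/120
Step 3: max=6917/1080, min=6, spread=437/1080
  -> spread < 1/2 first at step 3
Step 4: max=2749531/432000, min=3009/500, spread=29951/86400
Step 5: max=24543821/3888000, min=20408/3375, spread=206761/777600
Step 6: max=9787395571/1555200000, min=16365671/2700000, spread=14430763/62208000
Step 7: max=584979741689/93312000000, min=1313652727/216000000, spread=139854109/746496000
Step 8: max=35014791890251/5598720000000, min=118491228977/19440000000, spread=7114543559/44789760000

Answer: 3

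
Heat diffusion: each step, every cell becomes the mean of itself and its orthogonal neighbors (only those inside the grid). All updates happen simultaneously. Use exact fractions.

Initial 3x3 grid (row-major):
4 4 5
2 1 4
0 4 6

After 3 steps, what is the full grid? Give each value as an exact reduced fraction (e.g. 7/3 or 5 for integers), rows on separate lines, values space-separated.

After step 1:
  10/3 7/2 13/3
  7/4 3 4
  2 11/4 14/3
After step 2:
  103/36 85/24 71/18
  121/48 3 4
  13/6 149/48 137/36
After step 3:
  1285/432 961/288 827/216
  1519/576 97/30 59/16
  187/72 1739/576 1571/432

Answer: 1285/432 961/288 827/216
1519/576 97/30 59/16
187/72 1739/576 1571/432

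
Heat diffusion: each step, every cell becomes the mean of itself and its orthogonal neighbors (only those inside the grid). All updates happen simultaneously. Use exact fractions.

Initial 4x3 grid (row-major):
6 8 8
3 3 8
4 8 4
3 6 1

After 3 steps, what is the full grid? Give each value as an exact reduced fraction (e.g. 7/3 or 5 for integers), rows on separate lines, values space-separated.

Answer: 2423/432 17173/2880 931/144
3637/720 6773/1200 697/120
3419/720 121/25 931/180
239/54 2201/480 991/216

Derivation:
After step 1:
  17/3 25/4 8
  4 6 23/4
  9/2 5 21/4
  13/3 9/2 11/3
After step 2:
  191/36 311/48 20/3
  121/24 27/5 25/4
  107/24 101/20 59/12
  40/9 35/8 161/36
After step 3:
  2423/432 17173/2880 931/144
  3637/720 6773/1200 697/120
  3419/720 121/25 931/180
  239/54 2201/480 991/216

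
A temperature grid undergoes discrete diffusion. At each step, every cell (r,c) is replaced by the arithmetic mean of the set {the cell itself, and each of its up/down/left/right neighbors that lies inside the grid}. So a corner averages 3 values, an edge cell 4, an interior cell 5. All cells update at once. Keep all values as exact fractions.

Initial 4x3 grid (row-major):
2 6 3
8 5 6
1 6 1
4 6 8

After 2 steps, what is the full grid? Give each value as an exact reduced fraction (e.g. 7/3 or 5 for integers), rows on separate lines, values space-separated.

After step 1:
  16/3 4 5
  4 31/5 15/4
  19/4 19/5 21/4
  11/3 6 5
After step 2:
  40/9 77/15 17/4
  1217/240 87/20 101/20
  973/240 26/5 89/20
  173/36 277/60 65/12

Answer: 40/9 77/15 17/4
1217/240 87/20 101/20
973/240 26/5 89/20
173/36 277/60 65/12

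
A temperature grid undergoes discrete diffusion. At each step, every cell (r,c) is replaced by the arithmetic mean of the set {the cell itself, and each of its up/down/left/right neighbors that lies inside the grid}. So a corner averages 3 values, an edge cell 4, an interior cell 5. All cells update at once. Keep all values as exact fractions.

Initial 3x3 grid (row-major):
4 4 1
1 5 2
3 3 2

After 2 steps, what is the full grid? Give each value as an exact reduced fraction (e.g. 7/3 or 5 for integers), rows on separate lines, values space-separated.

After step 1:
  3 7/2 7/3
  13/4 3 5/2
  7/3 13/4 7/3
After step 2:
  13/4 71/24 25/9
  139/48 31/10 61/24
  53/18 131/48 97/36

Answer: 13/4 71/24 25/9
139/48 31/10 61/24
53/18 131/48 97/36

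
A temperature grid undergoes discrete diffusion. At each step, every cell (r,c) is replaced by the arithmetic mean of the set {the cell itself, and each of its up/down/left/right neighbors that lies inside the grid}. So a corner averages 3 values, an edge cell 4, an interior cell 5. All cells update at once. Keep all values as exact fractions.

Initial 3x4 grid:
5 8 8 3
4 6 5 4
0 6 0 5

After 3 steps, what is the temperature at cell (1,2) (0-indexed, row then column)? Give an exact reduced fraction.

Answer: 579/125

Derivation:
Step 1: cell (1,2) = 23/5
Step 2: cell (1,2) = 493/100
Step 3: cell (1,2) = 579/125
Full grid after step 3:
  5789/1080 39259/7200 4331/800 893/180
  7267/1600 4887/1000 579/125 21571/4800
  8663/2160 7121/1800 4909/1200 929/240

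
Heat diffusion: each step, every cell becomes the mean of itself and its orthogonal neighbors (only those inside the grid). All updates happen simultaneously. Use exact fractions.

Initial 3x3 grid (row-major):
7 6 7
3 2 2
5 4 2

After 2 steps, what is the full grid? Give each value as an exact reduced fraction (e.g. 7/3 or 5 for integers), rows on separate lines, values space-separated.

Answer: 181/36 577/120 55/12
1019/240 393/100 859/240
23/6 799/240 55/18

Derivation:
After step 1:
  16/3 11/2 5
  17/4 17/5 13/4
  4 13/4 8/3
After step 2:
  181/36 577/120 55/12
  1019/240 393/100 859/240
  23/6 799/240 55/18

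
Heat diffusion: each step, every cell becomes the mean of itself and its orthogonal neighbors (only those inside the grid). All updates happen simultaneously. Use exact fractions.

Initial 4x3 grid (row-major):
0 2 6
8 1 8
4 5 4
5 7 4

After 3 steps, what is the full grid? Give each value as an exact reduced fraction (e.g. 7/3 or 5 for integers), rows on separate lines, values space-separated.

Answer: 1997/540 10681/2880 9413/2160
5611/1440 661/150 3203/720
1379/288 139/30 5
1339/270 14741/2880 1193/240

Derivation:
After step 1:
  10/3 9/4 16/3
  13/4 24/5 19/4
  11/2 21/5 21/4
  16/3 21/4 5
After step 2:
  53/18 943/240 37/9
  1013/240 77/20 151/30
  1097/240 5 24/5
  193/36 1187/240 31/6
After step 3:
  1997/540 10681/2880 9413/2160
  5611/1440 661/150 3203/720
  1379/288 139/30 5
  1339/270 14741/2880 1193/240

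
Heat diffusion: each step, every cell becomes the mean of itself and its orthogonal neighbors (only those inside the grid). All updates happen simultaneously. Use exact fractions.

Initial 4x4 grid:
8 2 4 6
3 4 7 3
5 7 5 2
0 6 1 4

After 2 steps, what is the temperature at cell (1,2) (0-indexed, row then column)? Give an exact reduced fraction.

Step 1: cell (1,2) = 23/5
Step 2: cell (1,2) = 457/100
Full grid after step 2:
  83/18 1091/240 1091/240 163/36
  1061/240 241/50 457/100 127/30
  1069/240 433/100 219/50 221/60
  131/36 497/120 427/120 59/18

Answer: 457/100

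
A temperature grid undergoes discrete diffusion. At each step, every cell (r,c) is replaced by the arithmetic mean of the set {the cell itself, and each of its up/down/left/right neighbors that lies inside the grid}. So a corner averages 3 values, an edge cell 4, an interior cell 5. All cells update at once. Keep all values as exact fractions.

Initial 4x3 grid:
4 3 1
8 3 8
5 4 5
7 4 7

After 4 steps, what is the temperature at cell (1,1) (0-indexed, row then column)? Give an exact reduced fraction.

Step 1: cell (1,1) = 26/5
Step 2: cell (1,1) = 107/25
Step 3: cell (1,1) = 1203/250
Step 4: cell (1,1) = 553591/120000
Full grid after step 4:
  64537/14400 1279579/288000 184361/43200
  175543/36000 553591/120000 112237/24000
  549229/108000 463637/90000 1070333/216000
  346859/64800 2255531/432000 171067/32400

Answer: 553591/120000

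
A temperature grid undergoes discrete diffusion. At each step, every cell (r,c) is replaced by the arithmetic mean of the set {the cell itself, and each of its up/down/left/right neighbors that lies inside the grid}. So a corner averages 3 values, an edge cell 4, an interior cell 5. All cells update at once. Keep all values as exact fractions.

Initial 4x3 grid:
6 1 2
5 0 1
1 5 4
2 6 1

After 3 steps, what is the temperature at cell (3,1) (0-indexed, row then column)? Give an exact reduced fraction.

Answer: 23251/7200

Derivation:
Step 1: cell (3,1) = 7/2
Step 2: cell (3,1) = 401/120
Step 3: cell (3,1) = 23251/7200
Full grid after step 3:
  1049/360 35557/14400 4559/2160
  7127/2400 3977/1500 4139/1800
  2509/800 17803/6000 10103/3600
  2329/720 23251/7200 427/135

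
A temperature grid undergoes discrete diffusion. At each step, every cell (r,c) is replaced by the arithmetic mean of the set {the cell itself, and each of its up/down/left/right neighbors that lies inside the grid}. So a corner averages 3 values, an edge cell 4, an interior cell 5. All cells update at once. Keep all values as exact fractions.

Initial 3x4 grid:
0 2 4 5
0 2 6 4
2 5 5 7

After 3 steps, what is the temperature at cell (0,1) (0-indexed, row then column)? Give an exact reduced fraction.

Step 1: cell (0,1) = 2
Step 2: cell (0,1) = 119/48
Step 3: cell (0,1) = 18247/7200
Full grid after step 3:
  785/432 18247/7200 27737/7200 9527/2160
  799/400 3031/1000 3077/750 35287/7200
  1105/432 24047/7200 33137/7200 10847/2160

Answer: 18247/7200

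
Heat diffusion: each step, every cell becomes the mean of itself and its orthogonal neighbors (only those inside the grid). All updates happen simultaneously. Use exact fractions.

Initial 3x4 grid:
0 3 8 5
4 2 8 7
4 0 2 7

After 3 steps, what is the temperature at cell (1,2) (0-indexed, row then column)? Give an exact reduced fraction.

Step 1: cell (1,2) = 27/5
Step 2: cell (1,2) = 129/25
Step 3: cell (1,2) = 9633/2000
Full grid after step 3:
  6599/2160 27143/7200 37273/7200 3211/540
  6671/2400 901/250 9633/2000 27737/4800
  5899/2160 23443/7200 32273/7200 2831/540

Answer: 9633/2000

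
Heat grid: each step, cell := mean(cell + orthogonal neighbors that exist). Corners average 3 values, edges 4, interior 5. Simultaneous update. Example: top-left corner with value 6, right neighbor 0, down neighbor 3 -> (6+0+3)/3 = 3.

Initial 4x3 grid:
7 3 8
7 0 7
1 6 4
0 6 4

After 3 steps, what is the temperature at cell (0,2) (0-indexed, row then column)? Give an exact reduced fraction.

Step 1: cell (0,2) = 6
Step 2: cell (0,2) = 61/12
Step 3: cell (0,2) = 617/120
Full grid after step 3:
  10231/2160 6881/1440 617/120
  5927/1440 5537/1200 379/80
  5419/1440 1577/400 1661/360
  7289/2160 47/12 574/135

Answer: 617/120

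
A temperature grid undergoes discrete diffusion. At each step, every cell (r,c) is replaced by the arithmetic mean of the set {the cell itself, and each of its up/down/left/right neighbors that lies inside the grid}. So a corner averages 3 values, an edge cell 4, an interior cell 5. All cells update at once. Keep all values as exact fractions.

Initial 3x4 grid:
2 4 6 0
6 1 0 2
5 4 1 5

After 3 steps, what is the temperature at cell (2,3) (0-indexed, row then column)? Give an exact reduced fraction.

Answer: 127/54

Derivation:
Step 1: cell (2,3) = 8/3
Step 2: cell (2,3) = 83/36
Step 3: cell (2,3) = 127/54
Full grid after step 3:
  511/144 491/160 3761/1440 517/216
  1693/480 25/8 121/48 6647/2880
  175/48 1493/480 3761/1440 127/54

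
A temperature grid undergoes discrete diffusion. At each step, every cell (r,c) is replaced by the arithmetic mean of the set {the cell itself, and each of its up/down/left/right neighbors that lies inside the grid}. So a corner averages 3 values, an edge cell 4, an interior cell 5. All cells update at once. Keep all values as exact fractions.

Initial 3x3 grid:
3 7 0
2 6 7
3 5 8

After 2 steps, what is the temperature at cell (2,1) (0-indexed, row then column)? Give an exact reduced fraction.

Answer: 209/40

Derivation:
Step 1: cell (2,1) = 11/2
Step 2: cell (2,1) = 209/40
Full grid after step 2:
  23/6 271/60 167/36
  487/120 473/100 1319/240
  37/9 209/40 209/36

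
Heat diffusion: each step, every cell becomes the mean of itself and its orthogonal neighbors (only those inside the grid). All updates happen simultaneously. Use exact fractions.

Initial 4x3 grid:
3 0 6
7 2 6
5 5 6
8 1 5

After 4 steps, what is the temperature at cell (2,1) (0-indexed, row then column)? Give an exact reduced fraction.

Step 1: cell (2,1) = 19/5
Step 2: cell (2,1) = 243/50
Step 3: cell (2,1) = 26929/6000
Step 4: cell (2,1) = 1661771/360000
Full grid after step 4:
  504121/129600 3417989/864000 172807/43200
  230369/54000 1505071/360000 6479/1500
  122957/27000 1661771/360000 81013/18000
  620381/129600 4011409/864000 202027/43200

Answer: 1661771/360000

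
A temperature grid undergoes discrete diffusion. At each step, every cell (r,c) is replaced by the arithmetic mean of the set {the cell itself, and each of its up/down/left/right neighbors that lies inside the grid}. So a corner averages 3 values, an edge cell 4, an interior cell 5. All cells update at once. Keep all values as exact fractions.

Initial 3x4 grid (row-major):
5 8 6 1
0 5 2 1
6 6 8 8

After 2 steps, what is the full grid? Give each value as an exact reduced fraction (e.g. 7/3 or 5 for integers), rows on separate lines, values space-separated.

After step 1:
  13/3 6 17/4 8/3
  4 21/5 22/5 3
  4 25/4 6 17/3
After step 2:
  43/9 1127/240 1039/240 119/36
  62/15 497/100 437/100 59/15
  19/4 409/80 1339/240 44/9

Answer: 43/9 1127/240 1039/240 119/36
62/15 497/100 437/100 59/15
19/4 409/80 1339/240 44/9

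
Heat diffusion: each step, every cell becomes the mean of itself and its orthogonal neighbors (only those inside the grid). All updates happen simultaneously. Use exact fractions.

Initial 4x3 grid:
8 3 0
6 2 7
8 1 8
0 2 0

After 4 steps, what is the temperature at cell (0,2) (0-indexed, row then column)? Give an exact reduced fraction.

Answer: 20689/5184

Derivation:
Step 1: cell (0,2) = 10/3
Step 2: cell (0,2) = 65/18
Step 3: cell (0,2) = 4129/1080
Step 4: cell (0,2) = 20689/5184
Full grid after step 4:
  23189/5184 240421/57600 20689/5184
  183677/43200 32889/8000 164677/43200
  6649/1728 257611/72000 6181/1728
  85667/25920 113113/34560 82127/25920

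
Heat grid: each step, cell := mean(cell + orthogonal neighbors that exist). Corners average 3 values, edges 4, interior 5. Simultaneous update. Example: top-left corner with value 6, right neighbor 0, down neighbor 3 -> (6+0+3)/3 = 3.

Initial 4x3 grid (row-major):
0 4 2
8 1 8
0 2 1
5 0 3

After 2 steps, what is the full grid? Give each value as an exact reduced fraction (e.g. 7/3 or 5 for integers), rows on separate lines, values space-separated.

Answer: 8/3 901/240 113/36
73/20 62/25 473/120
127/60 303/100 259/120
95/36 63/40 22/9

Derivation:
After step 1:
  4 7/4 14/3
  9/4 23/5 3
  15/4 4/5 7/2
  5/3 5/2 4/3
After step 2:
  8/3 901/240 113/36
  73/20 62/25 473/120
  127/60 303/100 259/120
  95/36 63/40 22/9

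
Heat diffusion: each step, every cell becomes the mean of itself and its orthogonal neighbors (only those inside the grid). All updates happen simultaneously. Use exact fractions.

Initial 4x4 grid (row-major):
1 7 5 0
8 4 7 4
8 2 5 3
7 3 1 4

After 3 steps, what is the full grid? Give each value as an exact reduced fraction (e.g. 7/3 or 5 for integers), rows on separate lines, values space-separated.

Answer: 5593/1080 1717/360 2621/600 95/24
3767/720 14761/3000 4313/1000 4667/1200
2087/400 2327/500 2969/750 2641/720
223/45 5161/1200 2659/720 1789/540

Derivation:
After step 1:
  16/3 17/4 19/4 3
  21/4 28/5 5 7/2
  25/4 22/5 18/5 4
  6 13/4 13/4 8/3
After step 2:
  89/18 299/60 17/4 15/4
  673/120 49/10 449/100 31/8
  219/40 231/50 81/20 413/120
  31/6 169/40 383/120 119/36
After step 3:
  5593/1080 1717/360 2621/600 95/24
  3767/720 14761/3000 4313/1000 4667/1200
  2087/400 2327/500 2969/750 2641/720
  223/45 5161/1200 2659/720 1789/540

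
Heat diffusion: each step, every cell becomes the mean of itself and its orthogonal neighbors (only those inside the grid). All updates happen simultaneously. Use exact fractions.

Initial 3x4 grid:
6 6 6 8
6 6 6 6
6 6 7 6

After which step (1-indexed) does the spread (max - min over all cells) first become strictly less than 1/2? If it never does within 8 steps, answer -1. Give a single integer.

Step 1: max=20/3, min=6, spread=2/3
Step 2: max=59/9, min=6, spread=5/9
Step 3: max=1739/270, min=145/24, spread=431/1080
  -> spread < 1/2 first at step 3
Step 4: max=414217/64800, min=54631/9000, spread=104369/324000
Step 5: max=24700373/3888000, min=822641/135000, spread=5041561/19440000
Step 6: max=1475897527/233280000, min=198095701/32400000, spread=248042399/1166400000
Step 7: max=88261941293/13996800000, min=5959204267/972000000, spread=12246999241/69984000000
Step 8: max=5282319899287/839808000000, min=716788679731/116640000000, spread=607207026119/4199040000000

Answer: 3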